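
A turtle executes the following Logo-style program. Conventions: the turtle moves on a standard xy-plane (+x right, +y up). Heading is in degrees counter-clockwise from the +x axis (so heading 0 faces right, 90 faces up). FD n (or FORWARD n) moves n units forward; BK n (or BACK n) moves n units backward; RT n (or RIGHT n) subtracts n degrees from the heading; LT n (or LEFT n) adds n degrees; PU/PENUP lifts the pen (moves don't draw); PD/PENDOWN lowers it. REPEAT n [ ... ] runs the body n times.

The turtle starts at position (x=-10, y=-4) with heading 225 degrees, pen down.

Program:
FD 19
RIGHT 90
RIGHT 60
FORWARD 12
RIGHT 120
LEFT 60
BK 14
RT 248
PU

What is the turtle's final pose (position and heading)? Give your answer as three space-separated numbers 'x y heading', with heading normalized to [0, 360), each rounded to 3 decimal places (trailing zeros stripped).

Answer: -33.852 -9.467 127

Derivation:
Executing turtle program step by step:
Start: pos=(-10,-4), heading=225, pen down
FD 19: (-10,-4) -> (-23.435,-17.435) [heading=225, draw]
RT 90: heading 225 -> 135
RT 60: heading 135 -> 75
FD 12: (-23.435,-17.435) -> (-20.329,-5.844) [heading=75, draw]
RT 120: heading 75 -> 315
LT 60: heading 315 -> 15
BK 14: (-20.329,-5.844) -> (-33.852,-9.467) [heading=15, draw]
RT 248: heading 15 -> 127
PU: pen up
Final: pos=(-33.852,-9.467), heading=127, 3 segment(s) drawn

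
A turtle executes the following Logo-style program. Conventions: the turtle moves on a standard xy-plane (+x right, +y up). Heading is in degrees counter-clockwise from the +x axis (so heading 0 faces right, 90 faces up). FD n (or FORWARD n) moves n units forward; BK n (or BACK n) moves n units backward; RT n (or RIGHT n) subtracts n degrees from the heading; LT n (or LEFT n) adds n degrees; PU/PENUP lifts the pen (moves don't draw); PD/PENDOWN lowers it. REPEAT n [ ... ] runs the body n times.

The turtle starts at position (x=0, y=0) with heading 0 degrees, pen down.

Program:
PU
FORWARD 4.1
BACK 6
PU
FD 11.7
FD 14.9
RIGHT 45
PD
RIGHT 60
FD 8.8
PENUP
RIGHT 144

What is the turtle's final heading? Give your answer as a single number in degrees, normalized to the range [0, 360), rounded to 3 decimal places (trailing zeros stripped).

Answer: 111

Derivation:
Executing turtle program step by step:
Start: pos=(0,0), heading=0, pen down
PU: pen up
FD 4.1: (0,0) -> (4.1,0) [heading=0, move]
BK 6: (4.1,0) -> (-1.9,0) [heading=0, move]
PU: pen up
FD 11.7: (-1.9,0) -> (9.8,0) [heading=0, move]
FD 14.9: (9.8,0) -> (24.7,0) [heading=0, move]
RT 45: heading 0 -> 315
PD: pen down
RT 60: heading 315 -> 255
FD 8.8: (24.7,0) -> (22.422,-8.5) [heading=255, draw]
PU: pen up
RT 144: heading 255 -> 111
Final: pos=(22.422,-8.5), heading=111, 1 segment(s) drawn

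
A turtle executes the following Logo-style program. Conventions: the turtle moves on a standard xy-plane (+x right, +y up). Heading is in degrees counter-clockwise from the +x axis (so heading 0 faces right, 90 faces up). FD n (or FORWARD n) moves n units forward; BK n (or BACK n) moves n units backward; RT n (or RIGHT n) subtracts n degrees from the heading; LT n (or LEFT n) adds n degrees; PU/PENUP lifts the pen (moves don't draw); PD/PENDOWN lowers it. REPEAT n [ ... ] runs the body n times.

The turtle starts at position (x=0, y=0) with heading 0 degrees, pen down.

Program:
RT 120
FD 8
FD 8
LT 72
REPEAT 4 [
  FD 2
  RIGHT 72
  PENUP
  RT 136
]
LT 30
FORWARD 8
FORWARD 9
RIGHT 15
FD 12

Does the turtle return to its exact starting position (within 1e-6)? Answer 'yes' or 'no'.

Answer: no

Derivation:
Executing turtle program step by step:
Start: pos=(0,0), heading=0, pen down
RT 120: heading 0 -> 240
FD 8: (0,0) -> (-4,-6.928) [heading=240, draw]
FD 8: (-4,-6.928) -> (-8,-13.856) [heading=240, draw]
LT 72: heading 240 -> 312
REPEAT 4 [
  -- iteration 1/4 --
  FD 2: (-8,-13.856) -> (-6.662,-15.343) [heading=312, draw]
  RT 72: heading 312 -> 240
  PU: pen up
  RT 136: heading 240 -> 104
  -- iteration 2/4 --
  FD 2: (-6.662,-15.343) -> (-7.146,-13.402) [heading=104, move]
  RT 72: heading 104 -> 32
  PU: pen up
  RT 136: heading 32 -> 256
  -- iteration 3/4 --
  FD 2: (-7.146,-13.402) -> (-7.629,-15.343) [heading=256, move]
  RT 72: heading 256 -> 184
  PU: pen up
  RT 136: heading 184 -> 48
  -- iteration 4/4 --
  FD 2: (-7.629,-15.343) -> (-6.291,-13.856) [heading=48, move]
  RT 72: heading 48 -> 336
  PU: pen up
  RT 136: heading 336 -> 200
]
LT 30: heading 200 -> 230
FD 8: (-6.291,-13.856) -> (-11.433,-19.985) [heading=230, move]
FD 9: (-11.433,-19.985) -> (-17.219,-26.879) [heading=230, move]
RT 15: heading 230 -> 215
FD 12: (-17.219,-26.879) -> (-27.048,-33.762) [heading=215, move]
Final: pos=(-27.048,-33.762), heading=215, 3 segment(s) drawn

Start position: (0, 0)
Final position: (-27.048, -33.762)
Distance = 43.261; >= 1e-6 -> NOT closed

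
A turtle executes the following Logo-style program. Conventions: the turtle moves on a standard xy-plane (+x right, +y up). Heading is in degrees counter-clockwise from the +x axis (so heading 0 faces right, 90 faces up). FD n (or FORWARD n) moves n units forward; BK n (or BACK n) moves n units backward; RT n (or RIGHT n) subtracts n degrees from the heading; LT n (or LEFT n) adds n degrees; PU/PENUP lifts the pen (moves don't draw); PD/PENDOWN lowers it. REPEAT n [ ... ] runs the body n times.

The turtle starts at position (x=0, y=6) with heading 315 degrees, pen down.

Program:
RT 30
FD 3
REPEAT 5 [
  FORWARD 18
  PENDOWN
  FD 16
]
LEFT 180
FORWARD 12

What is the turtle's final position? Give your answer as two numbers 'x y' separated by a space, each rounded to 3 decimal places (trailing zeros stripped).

Answer: 41.67 -149.514

Derivation:
Executing turtle program step by step:
Start: pos=(0,6), heading=315, pen down
RT 30: heading 315 -> 285
FD 3: (0,6) -> (0.776,3.102) [heading=285, draw]
REPEAT 5 [
  -- iteration 1/5 --
  FD 18: (0.776,3.102) -> (5.435,-14.284) [heading=285, draw]
  PD: pen down
  FD 16: (5.435,-14.284) -> (9.576,-29.739) [heading=285, draw]
  -- iteration 2/5 --
  FD 18: (9.576,-29.739) -> (14.235,-47.126) [heading=285, draw]
  PD: pen down
  FD 16: (14.235,-47.126) -> (18.376,-62.581) [heading=285, draw]
  -- iteration 3/5 --
  FD 18: (18.376,-62.581) -> (23.035,-79.967) [heading=285, draw]
  PD: pen down
  FD 16: (23.035,-79.967) -> (27.176,-95.422) [heading=285, draw]
  -- iteration 4/5 --
  FD 18: (27.176,-95.422) -> (31.835,-112.809) [heading=285, draw]
  PD: pen down
  FD 16: (31.835,-112.809) -> (35.976,-128.264) [heading=285, draw]
  -- iteration 5/5 --
  FD 18: (35.976,-128.264) -> (40.635,-145.65) [heading=285, draw]
  PD: pen down
  FD 16: (40.635,-145.65) -> (44.776,-161.105) [heading=285, draw]
]
LT 180: heading 285 -> 105
FD 12: (44.776,-161.105) -> (41.67,-149.514) [heading=105, draw]
Final: pos=(41.67,-149.514), heading=105, 12 segment(s) drawn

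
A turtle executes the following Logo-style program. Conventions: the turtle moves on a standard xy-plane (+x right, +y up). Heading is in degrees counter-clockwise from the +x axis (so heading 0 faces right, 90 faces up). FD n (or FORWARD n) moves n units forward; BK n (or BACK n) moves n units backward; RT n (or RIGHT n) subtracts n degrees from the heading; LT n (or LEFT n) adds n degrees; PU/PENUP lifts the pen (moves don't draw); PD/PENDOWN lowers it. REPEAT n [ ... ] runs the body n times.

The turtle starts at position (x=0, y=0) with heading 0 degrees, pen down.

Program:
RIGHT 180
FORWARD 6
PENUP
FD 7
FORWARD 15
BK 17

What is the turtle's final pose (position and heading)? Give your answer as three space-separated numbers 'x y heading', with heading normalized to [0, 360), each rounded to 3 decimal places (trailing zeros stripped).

Executing turtle program step by step:
Start: pos=(0,0), heading=0, pen down
RT 180: heading 0 -> 180
FD 6: (0,0) -> (-6,0) [heading=180, draw]
PU: pen up
FD 7: (-6,0) -> (-13,0) [heading=180, move]
FD 15: (-13,0) -> (-28,0) [heading=180, move]
BK 17: (-28,0) -> (-11,0) [heading=180, move]
Final: pos=(-11,0), heading=180, 1 segment(s) drawn

Answer: -11 0 180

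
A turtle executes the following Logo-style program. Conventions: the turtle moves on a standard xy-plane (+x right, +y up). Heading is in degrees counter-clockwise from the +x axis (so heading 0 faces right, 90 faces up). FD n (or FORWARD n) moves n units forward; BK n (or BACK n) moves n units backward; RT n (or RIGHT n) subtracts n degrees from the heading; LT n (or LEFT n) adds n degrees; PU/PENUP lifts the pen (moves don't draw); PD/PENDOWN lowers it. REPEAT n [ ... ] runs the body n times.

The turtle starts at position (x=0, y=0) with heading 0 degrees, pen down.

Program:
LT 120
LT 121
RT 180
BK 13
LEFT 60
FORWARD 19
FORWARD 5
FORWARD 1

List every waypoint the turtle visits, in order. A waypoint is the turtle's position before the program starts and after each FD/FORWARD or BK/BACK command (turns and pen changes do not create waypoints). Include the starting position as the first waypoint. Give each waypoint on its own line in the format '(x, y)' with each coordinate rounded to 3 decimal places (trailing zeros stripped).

Executing turtle program step by step:
Start: pos=(0,0), heading=0, pen down
LT 120: heading 0 -> 120
LT 121: heading 120 -> 241
RT 180: heading 241 -> 61
BK 13: (0,0) -> (-6.303,-11.37) [heading=61, draw]
LT 60: heading 61 -> 121
FD 19: (-6.303,-11.37) -> (-16.088,4.916) [heading=121, draw]
FD 5: (-16.088,4.916) -> (-18.663,9.202) [heading=121, draw]
FD 1: (-18.663,9.202) -> (-19.178,10.059) [heading=121, draw]
Final: pos=(-19.178,10.059), heading=121, 4 segment(s) drawn
Waypoints (5 total):
(0, 0)
(-6.303, -11.37)
(-16.088, 4.916)
(-18.663, 9.202)
(-19.178, 10.059)

Answer: (0, 0)
(-6.303, -11.37)
(-16.088, 4.916)
(-18.663, 9.202)
(-19.178, 10.059)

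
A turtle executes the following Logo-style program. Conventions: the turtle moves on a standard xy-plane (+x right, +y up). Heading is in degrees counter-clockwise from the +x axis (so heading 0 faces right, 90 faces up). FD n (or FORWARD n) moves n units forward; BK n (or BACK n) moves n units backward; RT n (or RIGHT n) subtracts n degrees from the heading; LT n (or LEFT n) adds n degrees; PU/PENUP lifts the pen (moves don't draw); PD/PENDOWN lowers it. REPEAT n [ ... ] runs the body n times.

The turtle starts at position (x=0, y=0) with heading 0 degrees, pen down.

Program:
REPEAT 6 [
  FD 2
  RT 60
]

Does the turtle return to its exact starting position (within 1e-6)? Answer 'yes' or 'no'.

Answer: yes

Derivation:
Executing turtle program step by step:
Start: pos=(0,0), heading=0, pen down
REPEAT 6 [
  -- iteration 1/6 --
  FD 2: (0,0) -> (2,0) [heading=0, draw]
  RT 60: heading 0 -> 300
  -- iteration 2/6 --
  FD 2: (2,0) -> (3,-1.732) [heading=300, draw]
  RT 60: heading 300 -> 240
  -- iteration 3/6 --
  FD 2: (3,-1.732) -> (2,-3.464) [heading=240, draw]
  RT 60: heading 240 -> 180
  -- iteration 4/6 --
  FD 2: (2,-3.464) -> (0,-3.464) [heading=180, draw]
  RT 60: heading 180 -> 120
  -- iteration 5/6 --
  FD 2: (0,-3.464) -> (-1,-1.732) [heading=120, draw]
  RT 60: heading 120 -> 60
  -- iteration 6/6 --
  FD 2: (-1,-1.732) -> (0,0) [heading=60, draw]
  RT 60: heading 60 -> 0
]
Final: pos=(0,0), heading=0, 6 segment(s) drawn

Start position: (0, 0)
Final position: (0, 0)
Distance = 0; < 1e-6 -> CLOSED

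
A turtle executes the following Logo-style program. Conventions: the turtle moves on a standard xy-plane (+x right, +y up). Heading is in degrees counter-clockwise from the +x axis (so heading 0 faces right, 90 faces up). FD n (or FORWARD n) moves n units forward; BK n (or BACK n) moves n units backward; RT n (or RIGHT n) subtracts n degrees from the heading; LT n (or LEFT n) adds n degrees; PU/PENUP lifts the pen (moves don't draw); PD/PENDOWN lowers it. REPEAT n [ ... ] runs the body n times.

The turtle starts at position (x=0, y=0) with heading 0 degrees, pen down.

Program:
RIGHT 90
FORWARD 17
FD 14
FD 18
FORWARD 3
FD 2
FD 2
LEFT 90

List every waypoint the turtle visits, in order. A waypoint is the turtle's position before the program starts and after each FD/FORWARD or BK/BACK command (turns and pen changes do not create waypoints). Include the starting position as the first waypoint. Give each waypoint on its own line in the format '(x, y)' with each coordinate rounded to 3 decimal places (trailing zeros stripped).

Executing turtle program step by step:
Start: pos=(0,0), heading=0, pen down
RT 90: heading 0 -> 270
FD 17: (0,0) -> (0,-17) [heading=270, draw]
FD 14: (0,-17) -> (0,-31) [heading=270, draw]
FD 18: (0,-31) -> (0,-49) [heading=270, draw]
FD 3: (0,-49) -> (0,-52) [heading=270, draw]
FD 2: (0,-52) -> (0,-54) [heading=270, draw]
FD 2: (0,-54) -> (0,-56) [heading=270, draw]
LT 90: heading 270 -> 0
Final: pos=(0,-56), heading=0, 6 segment(s) drawn
Waypoints (7 total):
(0, 0)
(0, -17)
(0, -31)
(0, -49)
(0, -52)
(0, -54)
(0, -56)

Answer: (0, 0)
(0, -17)
(0, -31)
(0, -49)
(0, -52)
(0, -54)
(0, -56)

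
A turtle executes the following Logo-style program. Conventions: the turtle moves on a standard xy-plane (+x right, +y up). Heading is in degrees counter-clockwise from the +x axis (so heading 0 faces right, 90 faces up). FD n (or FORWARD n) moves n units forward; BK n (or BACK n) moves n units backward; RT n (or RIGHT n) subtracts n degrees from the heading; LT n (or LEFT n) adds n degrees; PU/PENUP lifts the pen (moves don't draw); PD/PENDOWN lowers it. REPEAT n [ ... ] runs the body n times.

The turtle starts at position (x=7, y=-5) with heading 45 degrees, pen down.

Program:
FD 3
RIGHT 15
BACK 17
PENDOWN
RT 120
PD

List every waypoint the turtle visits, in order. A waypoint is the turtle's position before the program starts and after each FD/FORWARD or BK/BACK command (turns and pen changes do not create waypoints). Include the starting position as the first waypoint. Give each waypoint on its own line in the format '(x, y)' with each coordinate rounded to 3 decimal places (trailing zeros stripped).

Answer: (7, -5)
(9.121, -2.879)
(-5.601, -11.379)

Derivation:
Executing turtle program step by step:
Start: pos=(7,-5), heading=45, pen down
FD 3: (7,-5) -> (9.121,-2.879) [heading=45, draw]
RT 15: heading 45 -> 30
BK 17: (9.121,-2.879) -> (-5.601,-11.379) [heading=30, draw]
PD: pen down
RT 120: heading 30 -> 270
PD: pen down
Final: pos=(-5.601,-11.379), heading=270, 2 segment(s) drawn
Waypoints (3 total):
(7, -5)
(9.121, -2.879)
(-5.601, -11.379)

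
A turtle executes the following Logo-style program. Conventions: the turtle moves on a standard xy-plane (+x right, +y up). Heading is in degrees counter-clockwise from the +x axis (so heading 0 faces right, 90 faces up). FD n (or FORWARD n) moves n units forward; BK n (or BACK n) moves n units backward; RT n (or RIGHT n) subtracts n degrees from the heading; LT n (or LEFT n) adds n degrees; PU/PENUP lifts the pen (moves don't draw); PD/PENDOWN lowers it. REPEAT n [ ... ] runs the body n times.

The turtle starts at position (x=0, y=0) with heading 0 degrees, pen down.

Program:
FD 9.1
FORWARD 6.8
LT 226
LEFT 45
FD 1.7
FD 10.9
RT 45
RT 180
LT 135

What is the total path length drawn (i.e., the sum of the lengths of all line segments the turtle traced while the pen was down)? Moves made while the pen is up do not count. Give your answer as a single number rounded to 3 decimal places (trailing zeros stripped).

Executing turtle program step by step:
Start: pos=(0,0), heading=0, pen down
FD 9.1: (0,0) -> (9.1,0) [heading=0, draw]
FD 6.8: (9.1,0) -> (15.9,0) [heading=0, draw]
LT 226: heading 0 -> 226
LT 45: heading 226 -> 271
FD 1.7: (15.9,0) -> (15.93,-1.7) [heading=271, draw]
FD 10.9: (15.93,-1.7) -> (16.12,-12.598) [heading=271, draw]
RT 45: heading 271 -> 226
RT 180: heading 226 -> 46
LT 135: heading 46 -> 181
Final: pos=(16.12,-12.598), heading=181, 4 segment(s) drawn

Segment lengths:
  seg 1: (0,0) -> (9.1,0), length = 9.1
  seg 2: (9.1,0) -> (15.9,0), length = 6.8
  seg 3: (15.9,0) -> (15.93,-1.7), length = 1.7
  seg 4: (15.93,-1.7) -> (16.12,-12.598), length = 10.9
Total = 28.5

Answer: 28.5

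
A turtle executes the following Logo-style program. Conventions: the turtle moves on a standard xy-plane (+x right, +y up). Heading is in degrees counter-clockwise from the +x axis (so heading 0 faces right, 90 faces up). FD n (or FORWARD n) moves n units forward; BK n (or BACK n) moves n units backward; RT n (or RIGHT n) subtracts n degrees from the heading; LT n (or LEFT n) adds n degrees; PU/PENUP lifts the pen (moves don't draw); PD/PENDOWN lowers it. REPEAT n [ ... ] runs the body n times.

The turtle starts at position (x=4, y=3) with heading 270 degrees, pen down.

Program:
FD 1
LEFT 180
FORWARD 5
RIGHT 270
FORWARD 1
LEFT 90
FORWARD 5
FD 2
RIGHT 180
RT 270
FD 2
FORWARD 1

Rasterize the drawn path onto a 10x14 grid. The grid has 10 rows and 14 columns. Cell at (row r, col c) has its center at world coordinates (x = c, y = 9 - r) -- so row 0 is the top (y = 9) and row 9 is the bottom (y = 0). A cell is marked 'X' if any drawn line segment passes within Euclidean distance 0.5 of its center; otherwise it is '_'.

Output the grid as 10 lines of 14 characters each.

Segment 0: (4,3) -> (4,2)
Segment 1: (4,2) -> (4,7)
Segment 2: (4,7) -> (3,7)
Segment 3: (3,7) -> (3,2)
Segment 4: (3,2) -> (3,0)
Segment 5: (3,0) -> (1,-0)
Segment 6: (1,-0) -> (0,-0)

Answer: ______________
______________
___XX_________
___XX_________
___XX_________
___XX_________
___XX_________
___XX_________
___X__________
XXXX__________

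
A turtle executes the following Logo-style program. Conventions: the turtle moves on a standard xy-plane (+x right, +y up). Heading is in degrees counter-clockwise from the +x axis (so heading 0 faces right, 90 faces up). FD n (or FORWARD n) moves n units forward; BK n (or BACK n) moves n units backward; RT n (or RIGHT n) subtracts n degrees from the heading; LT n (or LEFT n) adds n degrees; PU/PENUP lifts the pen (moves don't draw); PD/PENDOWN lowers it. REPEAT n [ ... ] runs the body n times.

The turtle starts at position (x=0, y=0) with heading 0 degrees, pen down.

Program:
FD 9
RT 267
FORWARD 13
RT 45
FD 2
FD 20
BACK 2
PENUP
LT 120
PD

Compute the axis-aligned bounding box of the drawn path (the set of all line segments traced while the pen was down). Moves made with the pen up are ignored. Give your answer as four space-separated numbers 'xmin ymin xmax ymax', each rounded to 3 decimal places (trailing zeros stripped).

Executing turtle program step by step:
Start: pos=(0,0), heading=0, pen down
FD 9: (0,0) -> (9,0) [heading=0, draw]
RT 267: heading 0 -> 93
FD 13: (9,0) -> (8.32,12.982) [heading=93, draw]
RT 45: heading 93 -> 48
FD 2: (8.32,12.982) -> (9.658,14.468) [heading=48, draw]
FD 20: (9.658,14.468) -> (23.041,29.331) [heading=48, draw]
BK 2: (23.041,29.331) -> (21.702,27.845) [heading=48, draw]
PU: pen up
LT 120: heading 48 -> 168
PD: pen down
Final: pos=(21.702,27.845), heading=168, 5 segment(s) drawn

Segment endpoints: x in {0, 8.32, 9, 9.658, 21.702, 23.041}, y in {0, 12.982, 14.468, 27.845, 29.331}
xmin=0, ymin=0, xmax=23.041, ymax=29.331

Answer: 0 0 23.041 29.331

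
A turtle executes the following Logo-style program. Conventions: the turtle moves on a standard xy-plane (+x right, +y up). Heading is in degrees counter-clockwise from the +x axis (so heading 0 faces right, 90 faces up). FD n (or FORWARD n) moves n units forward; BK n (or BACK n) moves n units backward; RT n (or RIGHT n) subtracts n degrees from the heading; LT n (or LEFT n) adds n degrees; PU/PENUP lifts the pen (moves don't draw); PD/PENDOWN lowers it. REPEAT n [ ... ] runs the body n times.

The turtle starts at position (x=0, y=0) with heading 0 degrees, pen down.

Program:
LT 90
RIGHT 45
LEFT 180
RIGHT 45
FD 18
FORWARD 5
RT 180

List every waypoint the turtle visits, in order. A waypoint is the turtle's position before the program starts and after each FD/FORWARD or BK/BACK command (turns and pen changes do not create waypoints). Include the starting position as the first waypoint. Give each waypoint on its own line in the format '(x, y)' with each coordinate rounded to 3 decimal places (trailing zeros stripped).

Executing turtle program step by step:
Start: pos=(0,0), heading=0, pen down
LT 90: heading 0 -> 90
RT 45: heading 90 -> 45
LT 180: heading 45 -> 225
RT 45: heading 225 -> 180
FD 18: (0,0) -> (-18,0) [heading=180, draw]
FD 5: (-18,0) -> (-23,0) [heading=180, draw]
RT 180: heading 180 -> 0
Final: pos=(-23,0), heading=0, 2 segment(s) drawn
Waypoints (3 total):
(0, 0)
(-18, 0)
(-23, 0)

Answer: (0, 0)
(-18, 0)
(-23, 0)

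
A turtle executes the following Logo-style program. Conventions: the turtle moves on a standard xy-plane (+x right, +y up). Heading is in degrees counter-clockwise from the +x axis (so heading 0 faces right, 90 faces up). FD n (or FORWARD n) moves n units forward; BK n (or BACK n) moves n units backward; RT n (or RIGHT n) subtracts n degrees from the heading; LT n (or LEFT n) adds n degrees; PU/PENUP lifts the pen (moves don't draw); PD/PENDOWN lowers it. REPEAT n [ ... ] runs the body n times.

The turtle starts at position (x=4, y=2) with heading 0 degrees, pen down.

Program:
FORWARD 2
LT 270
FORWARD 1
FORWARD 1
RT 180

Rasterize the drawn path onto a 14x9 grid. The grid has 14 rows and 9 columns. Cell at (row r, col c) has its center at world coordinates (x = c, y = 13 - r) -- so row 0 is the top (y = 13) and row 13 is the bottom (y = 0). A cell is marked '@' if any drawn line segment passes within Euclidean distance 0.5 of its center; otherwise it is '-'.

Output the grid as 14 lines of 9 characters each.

Segment 0: (4,2) -> (6,2)
Segment 1: (6,2) -> (6,1)
Segment 2: (6,1) -> (6,0)

Answer: ---------
---------
---------
---------
---------
---------
---------
---------
---------
---------
---------
----@@@--
------@--
------@--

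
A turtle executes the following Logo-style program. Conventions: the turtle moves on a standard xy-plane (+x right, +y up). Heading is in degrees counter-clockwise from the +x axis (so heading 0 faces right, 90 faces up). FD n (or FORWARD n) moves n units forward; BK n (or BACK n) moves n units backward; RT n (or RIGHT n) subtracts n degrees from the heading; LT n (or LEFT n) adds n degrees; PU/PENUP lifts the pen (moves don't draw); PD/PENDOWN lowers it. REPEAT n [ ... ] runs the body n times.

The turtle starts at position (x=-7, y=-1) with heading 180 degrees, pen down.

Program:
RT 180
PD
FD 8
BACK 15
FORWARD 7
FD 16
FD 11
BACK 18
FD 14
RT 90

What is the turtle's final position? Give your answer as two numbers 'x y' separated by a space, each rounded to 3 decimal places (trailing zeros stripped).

Answer: 16 -1

Derivation:
Executing turtle program step by step:
Start: pos=(-7,-1), heading=180, pen down
RT 180: heading 180 -> 0
PD: pen down
FD 8: (-7,-1) -> (1,-1) [heading=0, draw]
BK 15: (1,-1) -> (-14,-1) [heading=0, draw]
FD 7: (-14,-1) -> (-7,-1) [heading=0, draw]
FD 16: (-7,-1) -> (9,-1) [heading=0, draw]
FD 11: (9,-1) -> (20,-1) [heading=0, draw]
BK 18: (20,-1) -> (2,-1) [heading=0, draw]
FD 14: (2,-1) -> (16,-1) [heading=0, draw]
RT 90: heading 0 -> 270
Final: pos=(16,-1), heading=270, 7 segment(s) drawn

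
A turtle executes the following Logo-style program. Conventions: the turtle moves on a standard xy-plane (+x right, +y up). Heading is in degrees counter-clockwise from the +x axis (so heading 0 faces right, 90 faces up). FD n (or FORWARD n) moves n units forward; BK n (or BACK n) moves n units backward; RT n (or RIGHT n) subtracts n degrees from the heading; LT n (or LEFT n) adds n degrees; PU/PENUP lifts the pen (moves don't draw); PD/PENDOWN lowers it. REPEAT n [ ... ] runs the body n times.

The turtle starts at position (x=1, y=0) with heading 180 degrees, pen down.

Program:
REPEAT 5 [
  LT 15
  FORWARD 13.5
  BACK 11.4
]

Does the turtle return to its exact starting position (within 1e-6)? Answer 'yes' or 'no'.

Executing turtle program step by step:
Start: pos=(1,0), heading=180, pen down
REPEAT 5 [
  -- iteration 1/5 --
  LT 15: heading 180 -> 195
  FD 13.5: (1,0) -> (-12.04,-3.494) [heading=195, draw]
  BK 11.4: (-12.04,-3.494) -> (-1.028,-0.544) [heading=195, draw]
  -- iteration 2/5 --
  LT 15: heading 195 -> 210
  FD 13.5: (-1.028,-0.544) -> (-12.72,-7.294) [heading=210, draw]
  BK 11.4: (-12.72,-7.294) -> (-2.847,-1.594) [heading=210, draw]
  -- iteration 3/5 --
  LT 15: heading 210 -> 225
  FD 13.5: (-2.847,-1.594) -> (-12.393,-11.139) [heading=225, draw]
  BK 11.4: (-12.393,-11.139) -> (-4.332,-3.078) [heading=225, draw]
  -- iteration 4/5 --
  LT 15: heading 225 -> 240
  FD 13.5: (-4.332,-3.078) -> (-11.082,-14.77) [heading=240, draw]
  BK 11.4: (-11.082,-14.77) -> (-5.382,-4.897) [heading=240, draw]
  -- iteration 5/5 --
  LT 15: heading 240 -> 255
  FD 13.5: (-5.382,-4.897) -> (-8.876,-17.937) [heading=255, draw]
  BK 11.4: (-8.876,-17.937) -> (-5.926,-6.926) [heading=255, draw]
]
Final: pos=(-5.926,-6.926), heading=255, 10 segment(s) drawn

Start position: (1, 0)
Final position: (-5.926, -6.926)
Distance = 9.794; >= 1e-6 -> NOT closed

Answer: no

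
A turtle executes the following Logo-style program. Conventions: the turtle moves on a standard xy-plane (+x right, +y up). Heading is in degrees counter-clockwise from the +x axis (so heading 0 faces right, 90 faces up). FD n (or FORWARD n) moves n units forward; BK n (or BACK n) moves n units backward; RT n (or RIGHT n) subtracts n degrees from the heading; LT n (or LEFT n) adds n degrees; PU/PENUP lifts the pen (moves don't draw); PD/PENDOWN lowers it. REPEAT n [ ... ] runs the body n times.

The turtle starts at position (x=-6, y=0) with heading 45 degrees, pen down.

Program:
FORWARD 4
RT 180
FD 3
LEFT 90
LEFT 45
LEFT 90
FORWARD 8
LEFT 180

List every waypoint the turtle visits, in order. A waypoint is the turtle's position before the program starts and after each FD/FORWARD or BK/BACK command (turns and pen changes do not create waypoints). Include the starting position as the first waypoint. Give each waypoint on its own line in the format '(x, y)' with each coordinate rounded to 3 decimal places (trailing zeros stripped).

Executing turtle program step by step:
Start: pos=(-6,0), heading=45, pen down
FD 4: (-6,0) -> (-3.172,2.828) [heading=45, draw]
RT 180: heading 45 -> 225
FD 3: (-3.172,2.828) -> (-5.293,0.707) [heading=225, draw]
LT 90: heading 225 -> 315
LT 45: heading 315 -> 0
LT 90: heading 0 -> 90
FD 8: (-5.293,0.707) -> (-5.293,8.707) [heading=90, draw]
LT 180: heading 90 -> 270
Final: pos=(-5.293,8.707), heading=270, 3 segment(s) drawn
Waypoints (4 total):
(-6, 0)
(-3.172, 2.828)
(-5.293, 0.707)
(-5.293, 8.707)

Answer: (-6, 0)
(-3.172, 2.828)
(-5.293, 0.707)
(-5.293, 8.707)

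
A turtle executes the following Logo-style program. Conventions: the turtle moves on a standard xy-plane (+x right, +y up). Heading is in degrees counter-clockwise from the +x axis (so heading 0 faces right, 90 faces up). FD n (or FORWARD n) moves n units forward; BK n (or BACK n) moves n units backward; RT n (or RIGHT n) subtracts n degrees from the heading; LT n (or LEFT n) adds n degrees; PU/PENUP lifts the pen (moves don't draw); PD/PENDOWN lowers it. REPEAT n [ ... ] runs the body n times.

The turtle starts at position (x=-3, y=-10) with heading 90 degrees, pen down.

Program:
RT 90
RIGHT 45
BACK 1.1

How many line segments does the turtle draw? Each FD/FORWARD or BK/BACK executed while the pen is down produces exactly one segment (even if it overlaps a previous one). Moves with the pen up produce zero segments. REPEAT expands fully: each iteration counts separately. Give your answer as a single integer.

Answer: 1

Derivation:
Executing turtle program step by step:
Start: pos=(-3,-10), heading=90, pen down
RT 90: heading 90 -> 0
RT 45: heading 0 -> 315
BK 1.1: (-3,-10) -> (-3.778,-9.222) [heading=315, draw]
Final: pos=(-3.778,-9.222), heading=315, 1 segment(s) drawn
Segments drawn: 1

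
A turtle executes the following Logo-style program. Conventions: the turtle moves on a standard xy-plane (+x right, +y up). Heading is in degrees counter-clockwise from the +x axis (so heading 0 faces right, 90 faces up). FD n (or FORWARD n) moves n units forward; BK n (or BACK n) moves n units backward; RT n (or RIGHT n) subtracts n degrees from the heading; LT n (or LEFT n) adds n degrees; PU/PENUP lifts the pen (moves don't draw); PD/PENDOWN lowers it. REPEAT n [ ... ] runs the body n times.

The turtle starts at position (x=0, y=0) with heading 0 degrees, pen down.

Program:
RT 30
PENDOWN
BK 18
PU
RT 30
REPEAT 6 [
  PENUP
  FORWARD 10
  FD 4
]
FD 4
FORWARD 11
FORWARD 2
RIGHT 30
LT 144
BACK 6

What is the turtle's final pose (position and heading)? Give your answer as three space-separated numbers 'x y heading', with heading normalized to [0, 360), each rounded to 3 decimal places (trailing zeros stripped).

Answer: 31.385 -83.323 54

Derivation:
Executing turtle program step by step:
Start: pos=(0,0), heading=0, pen down
RT 30: heading 0 -> 330
PD: pen down
BK 18: (0,0) -> (-15.588,9) [heading=330, draw]
PU: pen up
RT 30: heading 330 -> 300
REPEAT 6 [
  -- iteration 1/6 --
  PU: pen up
  FD 10: (-15.588,9) -> (-10.588,0.34) [heading=300, move]
  FD 4: (-10.588,0.34) -> (-8.588,-3.124) [heading=300, move]
  -- iteration 2/6 --
  PU: pen up
  FD 10: (-8.588,-3.124) -> (-3.588,-11.785) [heading=300, move]
  FD 4: (-3.588,-11.785) -> (-1.588,-15.249) [heading=300, move]
  -- iteration 3/6 --
  PU: pen up
  FD 10: (-1.588,-15.249) -> (3.412,-23.909) [heading=300, move]
  FD 4: (3.412,-23.909) -> (5.412,-27.373) [heading=300, move]
  -- iteration 4/6 --
  PU: pen up
  FD 10: (5.412,-27.373) -> (10.412,-36.033) [heading=300, move]
  FD 4: (10.412,-36.033) -> (12.412,-39.497) [heading=300, move]
  -- iteration 5/6 --
  PU: pen up
  FD 10: (12.412,-39.497) -> (17.412,-48.158) [heading=300, move]
  FD 4: (17.412,-48.158) -> (19.412,-51.622) [heading=300, move]
  -- iteration 6/6 --
  PU: pen up
  FD 10: (19.412,-51.622) -> (24.412,-60.282) [heading=300, move]
  FD 4: (24.412,-60.282) -> (26.412,-63.746) [heading=300, move]
]
FD 4: (26.412,-63.746) -> (28.412,-67.21) [heading=300, move]
FD 11: (28.412,-67.21) -> (33.912,-76.737) [heading=300, move]
FD 2: (33.912,-76.737) -> (34.912,-78.469) [heading=300, move]
RT 30: heading 300 -> 270
LT 144: heading 270 -> 54
BK 6: (34.912,-78.469) -> (31.385,-83.323) [heading=54, move]
Final: pos=(31.385,-83.323), heading=54, 1 segment(s) drawn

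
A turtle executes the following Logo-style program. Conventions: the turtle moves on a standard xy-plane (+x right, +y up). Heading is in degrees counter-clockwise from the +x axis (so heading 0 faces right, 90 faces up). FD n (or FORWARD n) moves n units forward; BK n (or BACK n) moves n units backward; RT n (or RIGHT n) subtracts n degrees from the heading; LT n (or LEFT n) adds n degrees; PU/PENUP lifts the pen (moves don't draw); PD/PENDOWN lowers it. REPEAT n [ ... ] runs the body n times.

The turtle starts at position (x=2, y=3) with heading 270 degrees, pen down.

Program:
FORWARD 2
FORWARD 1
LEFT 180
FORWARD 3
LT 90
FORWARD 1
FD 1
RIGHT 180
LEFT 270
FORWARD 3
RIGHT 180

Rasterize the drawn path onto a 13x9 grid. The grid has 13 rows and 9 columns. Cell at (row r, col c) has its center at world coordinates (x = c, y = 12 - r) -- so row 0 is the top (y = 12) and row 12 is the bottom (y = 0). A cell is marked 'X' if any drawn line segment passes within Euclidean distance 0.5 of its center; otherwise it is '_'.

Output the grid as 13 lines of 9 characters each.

Answer: _________
_________
_________
_________
_________
_________
_________
_________
_________
XXX______
X_X______
X_X______
X_X______

Derivation:
Segment 0: (2,3) -> (2,1)
Segment 1: (2,1) -> (2,0)
Segment 2: (2,0) -> (2,3)
Segment 3: (2,3) -> (1,3)
Segment 4: (1,3) -> (0,3)
Segment 5: (0,3) -> (-0,0)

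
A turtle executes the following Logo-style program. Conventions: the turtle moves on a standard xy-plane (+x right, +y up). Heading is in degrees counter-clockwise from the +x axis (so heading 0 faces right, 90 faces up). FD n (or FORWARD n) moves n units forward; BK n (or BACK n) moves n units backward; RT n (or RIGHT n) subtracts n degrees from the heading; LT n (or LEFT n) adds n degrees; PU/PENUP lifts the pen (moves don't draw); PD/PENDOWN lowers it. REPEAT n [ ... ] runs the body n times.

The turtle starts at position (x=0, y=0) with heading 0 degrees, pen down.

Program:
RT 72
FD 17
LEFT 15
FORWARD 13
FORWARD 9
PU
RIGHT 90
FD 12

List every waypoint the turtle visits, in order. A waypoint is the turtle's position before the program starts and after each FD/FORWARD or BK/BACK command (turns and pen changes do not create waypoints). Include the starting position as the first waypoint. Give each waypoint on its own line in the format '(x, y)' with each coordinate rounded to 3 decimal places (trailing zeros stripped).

Executing turtle program step by step:
Start: pos=(0,0), heading=0, pen down
RT 72: heading 0 -> 288
FD 17: (0,0) -> (5.253,-16.168) [heading=288, draw]
LT 15: heading 288 -> 303
FD 13: (5.253,-16.168) -> (12.334,-27.071) [heading=303, draw]
FD 9: (12.334,-27.071) -> (17.235,-34.619) [heading=303, draw]
PU: pen up
RT 90: heading 303 -> 213
FD 12: (17.235,-34.619) -> (7.171,-41.154) [heading=213, move]
Final: pos=(7.171,-41.154), heading=213, 3 segment(s) drawn
Waypoints (5 total):
(0, 0)
(5.253, -16.168)
(12.334, -27.071)
(17.235, -34.619)
(7.171, -41.154)

Answer: (0, 0)
(5.253, -16.168)
(12.334, -27.071)
(17.235, -34.619)
(7.171, -41.154)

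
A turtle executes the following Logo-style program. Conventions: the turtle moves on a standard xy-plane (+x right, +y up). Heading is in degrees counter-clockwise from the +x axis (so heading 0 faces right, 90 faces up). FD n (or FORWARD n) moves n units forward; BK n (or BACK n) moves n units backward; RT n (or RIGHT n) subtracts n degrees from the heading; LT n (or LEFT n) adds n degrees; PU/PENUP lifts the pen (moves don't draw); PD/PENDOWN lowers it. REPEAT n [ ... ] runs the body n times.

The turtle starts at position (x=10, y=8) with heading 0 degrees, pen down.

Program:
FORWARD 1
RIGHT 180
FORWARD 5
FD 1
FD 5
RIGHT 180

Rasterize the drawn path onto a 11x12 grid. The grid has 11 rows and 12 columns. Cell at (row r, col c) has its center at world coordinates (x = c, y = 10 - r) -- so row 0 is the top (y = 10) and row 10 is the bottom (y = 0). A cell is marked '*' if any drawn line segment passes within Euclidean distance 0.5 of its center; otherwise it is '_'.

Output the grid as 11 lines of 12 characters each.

Answer: ____________
____________
************
____________
____________
____________
____________
____________
____________
____________
____________

Derivation:
Segment 0: (10,8) -> (11,8)
Segment 1: (11,8) -> (6,8)
Segment 2: (6,8) -> (5,8)
Segment 3: (5,8) -> (0,8)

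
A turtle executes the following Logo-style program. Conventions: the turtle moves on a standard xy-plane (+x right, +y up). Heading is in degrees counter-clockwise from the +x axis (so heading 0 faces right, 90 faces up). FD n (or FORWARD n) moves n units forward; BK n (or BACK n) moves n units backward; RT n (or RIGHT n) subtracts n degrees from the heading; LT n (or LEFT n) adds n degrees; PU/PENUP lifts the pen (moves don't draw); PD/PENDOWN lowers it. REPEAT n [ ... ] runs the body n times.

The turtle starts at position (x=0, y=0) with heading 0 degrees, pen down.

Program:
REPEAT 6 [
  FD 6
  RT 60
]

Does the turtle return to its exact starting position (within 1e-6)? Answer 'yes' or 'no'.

Executing turtle program step by step:
Start: pos=(0,0), heading=0, pen down
REPEAT 6 [
  -- iteration 1/6 --
  FD 6: (0,0) -> (6,0) [heading=0, draw]
  RT 60: heading 0 -> 300
  -- iteration 2/6 --
  FD 6: (6,0) -> (9,-5.196) [heading=300, draw]
  RT 60: heading 300 -> 240
  -- iteration 3/6 --
  FD 6: (9,-5.196) -> (6,-10.392) [heading=240, draw]
  RT 60: heading 240 -> 180
  -- iteration 4/6 --
  FD 6: (6,-10.392) -> (0,-10.392) [heading=180, draw]
  RT 60: heading 180 -> 120
  -- iteration 5/6 --
  FD 6: (0,-10.392) -> (-3,-5.196) [heading=120, draw]
  RT 60: heading 120 -> 60
  -- iteration 6/6 --
  FD 6: (-3,-5.196) -> (0,0) [heading=60, draw]
  RT 60: heading 60 -> 0
]
Final: pos=(0,0), heading=0, 6 segment(s) drawn

Start position: (0, 0)
Final position: (0, 0)
Distance = 0; < 1e-6 -> CLOSED

Answer: yes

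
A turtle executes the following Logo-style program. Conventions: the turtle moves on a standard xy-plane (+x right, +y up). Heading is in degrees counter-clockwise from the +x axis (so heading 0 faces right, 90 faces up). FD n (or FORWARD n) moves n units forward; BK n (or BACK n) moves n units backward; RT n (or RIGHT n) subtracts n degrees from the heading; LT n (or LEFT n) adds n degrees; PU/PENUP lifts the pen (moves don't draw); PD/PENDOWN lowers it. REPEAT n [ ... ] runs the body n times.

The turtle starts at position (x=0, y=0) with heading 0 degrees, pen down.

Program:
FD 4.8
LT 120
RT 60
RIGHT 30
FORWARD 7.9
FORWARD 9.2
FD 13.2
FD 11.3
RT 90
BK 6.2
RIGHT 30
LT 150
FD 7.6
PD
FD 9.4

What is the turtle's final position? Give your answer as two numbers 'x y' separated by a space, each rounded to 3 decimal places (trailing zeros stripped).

Answer: 46.227 40.892

Derivation:
Executing turtle program step by step:
Start: pos=(0,0), heading=0, pen down
FD 4.8: (0,0) -> (4.8,0) [heading=0, draw]
LT 120: heading 0 -> 120
RT 60: heading 120 -> 60
RT 30: heading 60 -> 30
FD 7.9: (4.8,0) -> (11.642,3.95) [heading=30, draw]
FD 9.2: (11.642,3.95) -> (19.609,8.55) [heading=30, draw]
FD 13.2: (19.609,8.55) -> (31.041,15.15) [heading=30, draw]
FD 11.3: (31.041,15.15) -> (40.827,20.8) [heading=30, draw]
RT 90: heading 30 -> 300
BK 6.2: (40.827,20.8) -> (37.727,26.169) [heading=300, draw]
RT 30: heading 300 -> 270
LT 150: heading 270 -> 60
FD 7.6: (37.727,26.169) -> (41.527,32.751) [heading=60, draw]
PD: pen down
FD 9.4: (41.527,32.751) -> (46.227,40.892) [heading=60, draw]
Final: pos=(46.227,40.892), heading=60, 8 segment(s) drawn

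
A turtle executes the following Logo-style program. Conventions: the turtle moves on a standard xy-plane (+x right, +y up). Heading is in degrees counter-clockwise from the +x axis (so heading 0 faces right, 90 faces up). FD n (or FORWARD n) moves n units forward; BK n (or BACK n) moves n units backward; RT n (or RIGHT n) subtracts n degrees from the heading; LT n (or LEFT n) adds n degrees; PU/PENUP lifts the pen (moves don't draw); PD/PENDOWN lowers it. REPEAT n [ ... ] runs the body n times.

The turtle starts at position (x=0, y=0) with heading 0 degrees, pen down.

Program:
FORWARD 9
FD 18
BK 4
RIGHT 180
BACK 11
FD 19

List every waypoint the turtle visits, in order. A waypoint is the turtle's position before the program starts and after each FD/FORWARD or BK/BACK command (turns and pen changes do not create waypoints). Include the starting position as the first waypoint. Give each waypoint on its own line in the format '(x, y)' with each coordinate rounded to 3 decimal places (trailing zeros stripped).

Answer: (0, 0)
(9, 0)
(27, 0)
(23, 0)
(34, 0)
(15, 0)

Derivation:
Executing turtle program step by step:
Start: pos=(0,0), heading=0, pen down
FD 9: (0,0) -> (9,0) [heading=0, draw]
FD 18: (9,0) -> (27,0) [heading=0, draw]
BK 4: (27,0) -> (23,0) [heading=0, draw]
RT 180: heading 0 -> 180
BK 11: (23,0) -> (34,0) [heading=180, draw]
FD 19: (34,0) -> (15,0) [heading=180, draw]
Final: pos=(15,0), heading=180, 5 segment(s) drawn
Waypoints (6 total):
(0, 0)
(9, 0)
(27, 0)
(23, 0)
(34, 0)
(15, 0)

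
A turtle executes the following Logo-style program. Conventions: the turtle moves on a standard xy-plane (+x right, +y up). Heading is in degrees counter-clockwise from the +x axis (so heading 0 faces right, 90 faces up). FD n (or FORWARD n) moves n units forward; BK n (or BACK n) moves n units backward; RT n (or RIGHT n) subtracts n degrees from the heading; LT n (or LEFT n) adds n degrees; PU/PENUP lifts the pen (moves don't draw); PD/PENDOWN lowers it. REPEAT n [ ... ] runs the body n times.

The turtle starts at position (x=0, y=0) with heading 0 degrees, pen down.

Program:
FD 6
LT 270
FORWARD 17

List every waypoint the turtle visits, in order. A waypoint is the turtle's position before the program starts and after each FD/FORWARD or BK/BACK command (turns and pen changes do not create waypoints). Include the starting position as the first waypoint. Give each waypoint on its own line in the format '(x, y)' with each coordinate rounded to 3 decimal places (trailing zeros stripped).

Executing turtle program step by step:
Start: pos=(0,0), heading=0, pen down
FD 6: (0,0) -> (6,0) [heading=0, draw]
LT 270: heading 0 -> 270
FD 17: (6,0) -> (6,-17) [heading=270, draw]
Final: pos=(6,-17), heading=270, 2 segment(s) drawn
Waypoints (3 total):
(0, 0)
(6, 0)
(6, -17)

Answer: (0, 0)
(6, 0)
(6, -17)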